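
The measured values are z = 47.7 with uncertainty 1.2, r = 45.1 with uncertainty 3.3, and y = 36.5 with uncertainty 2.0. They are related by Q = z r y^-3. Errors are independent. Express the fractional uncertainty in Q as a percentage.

18.2%

Products/powers → add relative errors in quadrature, weighted by exponent:
  (1·δz/z)² = (1×0.0252)² = 0.000633;  (1·δr/r)² = (1×0.0732)² = 0.00535;  (-3·δy/y)² = (-3×0.0548)² = 0.0270
δQ/Q = √(0.0330) = 0.182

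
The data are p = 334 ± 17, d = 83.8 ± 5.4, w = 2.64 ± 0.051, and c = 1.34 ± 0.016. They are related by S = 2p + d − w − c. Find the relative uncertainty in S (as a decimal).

Sums and differences: (δS)² = Σ (cᵢ δxᵢ)².
  (2·δp)² = 1160;  (δd)² = 29.2;  (δw)² = 0.00260;  (δc)² = 0.000256
δS = √(1190) = 34.4
S = 748, so δS/S = 34.4/748 = 0.0460.

0.0460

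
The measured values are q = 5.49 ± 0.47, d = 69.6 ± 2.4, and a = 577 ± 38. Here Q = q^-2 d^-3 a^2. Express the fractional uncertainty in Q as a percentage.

Since Q is a product/quotient, work with relative uncertainties:
  (-2·δq/q)² = (-2×0.0856)² = 0.0293;  (-3·δd/d)² = (-3×0.0345)² = 0.0107;  (2·δa/a)² = (2×0.0659)² = 0.0173
δQ/Q = √(0.0574) = 0.240

24.0%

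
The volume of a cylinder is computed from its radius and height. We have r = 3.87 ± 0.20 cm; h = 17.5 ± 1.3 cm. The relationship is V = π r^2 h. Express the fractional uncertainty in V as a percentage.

Relative error in a monomial: (δV/V)² = Σ (nᵢ · δxᵢ/xᵢ)².
  (2·δr/r)² = (2×0.0517)² = 0.0107;  (1·δh/h)² = (1×0.0743)² = 0.00552
δV/V = √(0.0162) = 0.127

12.7%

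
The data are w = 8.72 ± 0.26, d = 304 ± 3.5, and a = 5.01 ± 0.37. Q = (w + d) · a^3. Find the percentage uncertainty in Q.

Let u = w + d = 313. δu = √(δw² + δd²) = √(0.0676 + 12.2) = 3.51, so δu/u = 0.0112.
Q is then a monomial in u, a:
δQ/Q = √((δu/u)² + (3·δa/a)²) = √(0.000126 + 0.0491) = 0.222

22.2%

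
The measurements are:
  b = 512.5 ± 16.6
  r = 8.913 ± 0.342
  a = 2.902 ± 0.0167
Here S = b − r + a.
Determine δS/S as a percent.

3.28%

Sums and differences: (δS)² = Σ (cᵢ δxᵢ)².
  (δb)² = 276;  (δr)² = 0.117;  (δa)² = 0.000279
δS = √(276) = 16.6
S = 506.5, so δS/S = 16.6/506.5 = 0.0328.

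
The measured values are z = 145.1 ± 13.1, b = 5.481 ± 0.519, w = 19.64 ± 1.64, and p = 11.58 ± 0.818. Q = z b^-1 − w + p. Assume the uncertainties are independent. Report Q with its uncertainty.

Let h = z·b^-1 = 26.47. δh/h = √((1·δz/z)² + (-1·δb/b)²) = √(0.00815 + 0.00897) = 0.131, so δh = 3.46.
Q = h − w + p: δQ = √(δh² + δw² + δp²) = √(12.0 + 2.69 + 0.669) = 3.92
Q = 18.41.

18.41 ± 3.92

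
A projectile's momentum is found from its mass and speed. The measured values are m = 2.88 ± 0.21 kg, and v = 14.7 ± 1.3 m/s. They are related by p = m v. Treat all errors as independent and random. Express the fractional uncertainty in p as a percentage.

p is a product of powers, so relative uncertainties combine in quadrature:
  (1·δm/m)² = (1×0.0729)² = 0.00532;  (1·δv/v)² = (1×0.0884)² = 0.00782
δp/p = √(0.0131) = 0.115

11.5%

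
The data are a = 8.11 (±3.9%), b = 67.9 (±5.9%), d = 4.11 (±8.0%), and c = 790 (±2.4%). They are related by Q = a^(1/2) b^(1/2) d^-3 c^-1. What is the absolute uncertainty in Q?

0.000104

Relative error in a monomial: (δQ/Q)² = Σ (nᵢ · δxᵢ/xᵢ)².
  (½·δa/a)² = (0.5×0.0390)² = 0.000380;  (½·δb/b)² = (0.5×0.0590)² = 0.000870;  (-3·δd/d)² = (-3×0.0800)² = 0.0576;  (-1·δc/c)² = (-1×0.0240)² = 0.000576
δQ/Q = √(0.0594) = 0.244
Q = 0.000428, so δQ = 0.244 × 0.000428 = 0.000104.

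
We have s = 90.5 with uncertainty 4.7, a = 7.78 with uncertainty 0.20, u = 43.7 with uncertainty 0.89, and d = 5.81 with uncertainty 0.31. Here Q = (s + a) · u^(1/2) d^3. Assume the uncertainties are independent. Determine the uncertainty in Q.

Let w = s + a = 98.3. δw = √(δs² + δa²) = √(22.1 + 0.0400) = 4.70, so δw/w = 0.0479.
Q is then a monomial in w, u, d:
δQ/Q = √((δw/w)² + (½·δu/u)² + (3·δd/d)²) = √(0.00229 + 0.000104 + 0.0256) = 0.167
Q = 1.27e+05, so δQ = 0.167 × 1.27e+05 = 21300.

21300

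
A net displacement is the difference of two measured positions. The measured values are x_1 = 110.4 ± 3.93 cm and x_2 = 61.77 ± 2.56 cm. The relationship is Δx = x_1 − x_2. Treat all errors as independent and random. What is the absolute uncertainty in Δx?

4.69 cm

Sums and differences: (δΔx)² = Σ (cᵢ δxᵢ)².
  (δx_1)² = 15.4;  (δx_2)² = 6.55
δΔx = √(22.0) = 4.69 cm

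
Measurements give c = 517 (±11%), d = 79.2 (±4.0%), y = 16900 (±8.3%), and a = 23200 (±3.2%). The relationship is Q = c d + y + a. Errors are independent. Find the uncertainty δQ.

5050

Let p = c·d = 40900. δp/p = √((1·δc/c)² + (1·δd/d)²) = √(0.0121 + 0.00160) = 0.117, so δp = 4790.
Q = p + y + a: δQ = √(δp² + δy² + δa²) = √(2.3e+07 + 1.97e+06 + 5.51e+05) = 5050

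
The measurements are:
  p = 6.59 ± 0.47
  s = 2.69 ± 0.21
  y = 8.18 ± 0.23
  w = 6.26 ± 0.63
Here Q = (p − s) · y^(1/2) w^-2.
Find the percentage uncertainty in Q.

Let u = p − s = 3.90. δu = √(δp² + δs²) = √(0.221 + 0.0441) = 0.515, so δu/u = 0.132.
Q is then a monomial in u, y, w:
δQ/Q = √((δu/u)² + (½·δy/y)² + (-2·δw/w)²) = √(0.0174 + 0.000198 + 0.0405) = 0.241

24.1%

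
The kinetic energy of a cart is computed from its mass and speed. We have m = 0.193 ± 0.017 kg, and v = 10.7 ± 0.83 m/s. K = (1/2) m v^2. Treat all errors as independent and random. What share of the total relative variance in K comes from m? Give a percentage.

24.4%

(δK/K)² = (1·δm/m)² + (2·δv/v)²
  m term: (1×0.0881)² = 0.00776
  v term: (2×0.0776)² = 0.0241
Total = 0.0318. Share from m = 0.00776/0.0318 = 0.244.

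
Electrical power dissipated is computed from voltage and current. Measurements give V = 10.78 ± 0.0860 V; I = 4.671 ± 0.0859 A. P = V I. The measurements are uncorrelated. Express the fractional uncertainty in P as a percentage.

For a monomial P ∝ V, I, fractional errors add in quadrature:
  (1·δV/V)² = (1×0.00798)² = 6.36e-05;  (1·δI/I)² = (1×0.0184)² = 0.000338
δP/P = √(0.000402) = 0.0200

2.00%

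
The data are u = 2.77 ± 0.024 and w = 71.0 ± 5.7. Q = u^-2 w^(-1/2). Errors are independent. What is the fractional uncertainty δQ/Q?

0.0437

Products/powers → add relative errors in quadrature, weighted by exponent:
  (-2·δu/u)² = (-2×0.00866)² = 0.000300;  (−½·δw/w)² = (-0.5×0.0803)² = 0.00161
δQ/Q = √(0.00191) = 0.0437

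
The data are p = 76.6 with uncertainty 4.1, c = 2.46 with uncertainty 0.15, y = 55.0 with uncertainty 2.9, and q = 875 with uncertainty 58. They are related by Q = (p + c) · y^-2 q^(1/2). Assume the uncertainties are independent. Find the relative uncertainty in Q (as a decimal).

0.122

Let u = p + c = 79.1. δu = √(δp² + δc²) = √(16.8 + 0.0225) = 4.10, so δu/u = 0.0519.
Q is then a monomial in u, y, q:
δQ/Q = √((δu/u)² + (-2·δy/y)² + (½·δq/q)²) = √(0.00269 + 0.0111 + 0.00110) = 0.122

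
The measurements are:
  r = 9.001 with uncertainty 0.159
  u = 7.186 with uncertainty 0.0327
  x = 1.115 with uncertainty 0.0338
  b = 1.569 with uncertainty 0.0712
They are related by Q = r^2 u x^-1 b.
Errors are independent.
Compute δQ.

53.4

For a monomial Q ∝ r^2, u, x^-1, b, fractional errors add in quadrature:
  (2·δr/r)² = (2×0.0177)² = 0.00125;  (1·δu/u)² = (1×0.00455)² = 2.07e-05;  (-1·δx/x)² = (-1×0.0303)² = 0.000919;  (1·δb/b)² = (1×0.0454)² = 0.00206
δQ/Q = √(0.00425) = 0.0652
Q = 819.3, so δQ = 0.0652 × 819.3 = 53.4.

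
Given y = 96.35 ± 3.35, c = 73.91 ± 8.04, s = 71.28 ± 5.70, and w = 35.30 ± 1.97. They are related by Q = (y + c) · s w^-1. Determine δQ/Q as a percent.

Let u = y + c = 170.3. δu = √(δy² + δc²) = √(11.2 + 64.6) = 8.71, so δu/u = 0.0512.
Q is then a monomial in u, s, w:
δQ/Q = √((δu/u)² + (1·δs/s)² + (-1·δw/w)²) = √(0.00262 + 0.00639 + 0.00311) = 0.110

11.0%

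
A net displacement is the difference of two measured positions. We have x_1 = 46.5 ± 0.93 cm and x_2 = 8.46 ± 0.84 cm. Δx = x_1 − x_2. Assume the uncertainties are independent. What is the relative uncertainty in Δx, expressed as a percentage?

Sums and differences: (δΔx)² = Σ (cᵢ δxᵢ)².
  (δx_1)² = 0.865;  (δx_2)² = 0.706
δΔx = √(1.57) = 1.25 cm
Δx = 38.0 cm, so δΔx/Δx = 1.25/38.0 = 0.0329.

3.29%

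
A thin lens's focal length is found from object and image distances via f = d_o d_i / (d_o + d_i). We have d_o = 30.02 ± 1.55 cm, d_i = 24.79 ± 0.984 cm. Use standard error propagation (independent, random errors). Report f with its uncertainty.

∂f/∂d_o = (d_i/(d_o+d_i))² = 0.205;  ∂f/∂d_i = (d_o/(d_o+d_i))² = 0.300
δf = √((∂f/∂d_o · δd_o)² + (∂f/∂d_i · δd_i)²) = √(0.101 + 0.0871) = 0.433 cm
f = 13.58 cm.

13.58 ± 0.433 cm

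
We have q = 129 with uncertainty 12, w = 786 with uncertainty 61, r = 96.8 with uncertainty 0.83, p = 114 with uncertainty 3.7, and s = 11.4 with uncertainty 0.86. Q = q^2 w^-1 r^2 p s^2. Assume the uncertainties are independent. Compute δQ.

7.48e+08

Each factor contributes (exponent × relative error)² to (δQ/Q)²:
  (2·δq/q)² = (2×0.0930)² = 0.0346;  (-1·δw/w)² = (-1×0.0776)² = 0.00602;  (2·δr/r)² = (2×0.00857)² = 0.000294;  (1·δp/p)² = (1×0.0325)² = 0.00105;  (2·δs/s)² = (2×0.0754)² = 0.0228
δQ/Q = √(0.0647) = 0.254
Q = 2.94e+09, so δQ = 0.254 × 2.94e+09 = 7.48e+08.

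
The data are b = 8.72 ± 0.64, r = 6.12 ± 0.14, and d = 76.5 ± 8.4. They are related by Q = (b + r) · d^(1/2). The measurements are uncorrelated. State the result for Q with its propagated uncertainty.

130 ± 9.14

Let u = b + r = 14.8. δu = √(δb² + δr²) = √(0.410 + 0.0196) = 0.655, so δu/u = 0.0441.
Q is then a monomial in u, d:
δQ/Q = √((δu/u)² + (½·δd/d)²) = √(0.00195 + 0.00301) = 0.0704
Q = 130, so δQ = 0.0704 × 130 = 9.14.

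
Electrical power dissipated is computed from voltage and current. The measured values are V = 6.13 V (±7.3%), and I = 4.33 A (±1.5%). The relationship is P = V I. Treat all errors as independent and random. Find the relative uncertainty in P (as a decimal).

0.0745

Products/powers → add relative errors in quadrature, weighted by exponent:
  (1·δV/V)² = (1×0.0730)² = 0.00533;  (1·δI/I)² = (1×0.0150)² = 0.000225
δP/P = √(0.00555) = 0.0745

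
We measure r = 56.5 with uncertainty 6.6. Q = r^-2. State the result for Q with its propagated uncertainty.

(3.13 ± 0.732) × 10^-4

Q ∝ r^-2, so δQ/Q = |-2| · δr/r = 2 × 0.117 = 0.234.
Q = 0.000313, so δQ = 0.234 × 0.000313 = 7.32e-05.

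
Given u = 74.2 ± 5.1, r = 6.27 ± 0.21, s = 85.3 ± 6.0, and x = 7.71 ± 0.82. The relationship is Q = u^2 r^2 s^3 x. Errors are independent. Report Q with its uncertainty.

(1.04 ± 0.292) × 10^12

Each factor contributes (exponent × relative error)² to (δQ/Q)²:
  (2·δu/u)² = (2×0.0687)² = 0.0189;  (2·δr/r)² = (2×0.0335)² = 0.00449;  (3·δs/s)² = (3×0.0703)² = 0.0445;  (1·δx/x)² = (1×0.106)² = 0.0113
δQ/Q = √(0.0792) = 0.281
Q = 1.04e+12, so δQ = 0.281 × 1.04e+12 = 2.92e+11.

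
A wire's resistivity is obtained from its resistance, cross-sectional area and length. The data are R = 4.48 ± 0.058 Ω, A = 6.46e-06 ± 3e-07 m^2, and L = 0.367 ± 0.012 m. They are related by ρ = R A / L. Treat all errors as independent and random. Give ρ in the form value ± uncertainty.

Products/powers → add relative errors in quadrature, weighted by exponent:
  (1·δR/R)² = (1×0.0129)² = 0.000168;  (1·δA/A)² = (1×0.0464)² = 0.00216;  (-1·δL/L)² = (-1×0.0327)² = 0.00107
δρ/ρ = √(0.00339) = 0.0583
ρ = 7.89e-05 Ω·m, so δρ = 0.0583 × 7.89e-05 = 4.59e-06 Ω·m.

(7.89 ± 0.459) × 10^-5 Ω·m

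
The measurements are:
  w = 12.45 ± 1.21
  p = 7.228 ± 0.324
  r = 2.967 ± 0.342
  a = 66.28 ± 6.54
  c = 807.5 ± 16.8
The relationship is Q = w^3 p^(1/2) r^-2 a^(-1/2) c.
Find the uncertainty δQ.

Products/powers → add relative errors in quadrature, weighted by exponent:
  (3·δw/w)² = (3×0.0972)² = 0.0850;  (½·δp/p)² = (0.5×0.0448)² = 0.000502;  (-2·δr/r)² = (-2×0.115)² = 0.0531;  (−½·δa/a)² = (-0.5×0.0987)² = 0.00243;  (1·δc/c)² = (1×0.0208)² = 0.000433
δQ/Q = √(0.142) = 0.376
Q = 58460, so δQ = 0.376 × 58460 = 22000.

22000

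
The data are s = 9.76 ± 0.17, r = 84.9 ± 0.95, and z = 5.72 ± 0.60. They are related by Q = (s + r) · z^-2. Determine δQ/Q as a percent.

Let u = s + r = 94.7. δu = √(δs² + δr²) = √(0.0289 + 0.902) = 0.965, so δu/u = 0.0102.
Q is then a monomial in u, z:
δQ/Q = √((δu/u)² + (-2·δz/z)²) = √(0.000104 + 0.0440) = 0.210

21.0%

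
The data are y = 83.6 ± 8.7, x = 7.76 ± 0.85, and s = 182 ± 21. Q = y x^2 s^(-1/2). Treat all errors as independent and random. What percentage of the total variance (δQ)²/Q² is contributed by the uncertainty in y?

(δQ/Q)² = (1·δy/y)² + (2·δx/x)² + (−½·δs/s)²
  y term: (1×0.104)² = 0.0108
  x term: (2×0.110)² = 0.0480
  s term: (-0.5×0.115)² = 0.00333
Total = 0.0622. Share from y = 0.0108/0.0622 = 0.174.

17.4%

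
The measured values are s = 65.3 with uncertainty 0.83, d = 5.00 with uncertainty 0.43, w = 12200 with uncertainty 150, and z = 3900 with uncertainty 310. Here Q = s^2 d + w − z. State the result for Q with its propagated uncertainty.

Let p = s^2·d = 21300. δp/p = √((2·δs/s)² + (1·δd/d)²) = √(0.000646 + 0.00740) = 0.0897, so δp = 1910.
Q = p + w − z: δQ = √(δp² + δw² + δz²) = √(3.66e+06 + 22500 + 96100) = 1940
Q = 29600.

29600 ± 1940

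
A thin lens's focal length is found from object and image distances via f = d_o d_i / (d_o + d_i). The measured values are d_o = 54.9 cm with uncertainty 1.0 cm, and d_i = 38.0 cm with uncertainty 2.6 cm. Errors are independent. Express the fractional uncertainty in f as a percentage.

∂f/∂d_o = (d_i/(d_o+d_i))² = 0.167;  ∂f/∂d_i = (d_o/(d_o+d_i))² = 0.349
δf = √((∂f/∂d_o · δd_o)² + (∂f/∂d_i · δd_i)²) = √(0.0280 + 0.824) = 0.923 cm
f = 22.5 cm, so δf/f = 0.923/22.5 = 0.0411.

4.11%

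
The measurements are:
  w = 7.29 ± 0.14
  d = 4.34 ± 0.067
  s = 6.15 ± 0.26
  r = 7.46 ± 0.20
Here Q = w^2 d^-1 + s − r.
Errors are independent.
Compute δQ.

0.604

Let p = w^2·d^-1 = 12.2. δp/p = √((2·δw/w)² + (-1·δd/d)²) = √(0.00148 + 0.000238) = 0.0414, so δp = 0.507.
Q = p + s − r: δQ = √(δp² + δs² + δr²) = √(0.257 + 0.0676 + 0.0400) = 0.604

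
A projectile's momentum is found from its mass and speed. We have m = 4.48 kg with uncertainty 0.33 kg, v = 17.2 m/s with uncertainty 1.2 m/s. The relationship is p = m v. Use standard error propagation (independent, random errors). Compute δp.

Relative error in a monomial: (δp/p)² = Σ (nᵢ · δxᵢ/xᵢ)².
  (1·δm/m)² = (1×0.0737)² = 0.00543;  (1·δv/v)² = (1×0.0698)² = 0.00487
δp/p = √(0.0103) = 0.101
p = 77.1 kg·m/s, so δp = 0.101 × 77.1 = 7.82 kg·m/s.

7.82 kg·m/s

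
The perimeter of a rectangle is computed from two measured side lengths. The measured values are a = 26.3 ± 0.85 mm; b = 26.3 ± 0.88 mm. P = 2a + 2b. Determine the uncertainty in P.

Sums and differences: (δP)² = Σ (cᵢ δxᵢ)².
  (2·δa)² = 2.89;  (2·δb)² = 3.10
δP = √(5.99) = 2.45 mm

2.45 mm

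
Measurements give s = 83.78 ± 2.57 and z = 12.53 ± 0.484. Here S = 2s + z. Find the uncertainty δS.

S is a linear combination, so absolute uncertainties add in quadrature:
  (2·δs)² = 26.4;  (δz)² = 0.234
δS = √(26.7) = 5.16

5.16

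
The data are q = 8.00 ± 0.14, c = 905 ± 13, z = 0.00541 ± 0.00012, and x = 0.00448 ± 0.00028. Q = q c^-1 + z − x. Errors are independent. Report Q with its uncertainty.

0.00977 ± 0.000364

Let p = q·c^-1 = 0.00884. δp/p = √((1·δq/q)² + (-1·δc/c)²) = √(0.000306 + 0.000206) = 0.0226, so δp = 0.000200.
Q = p + z − x: δQ = √(δp² + δz² + δx²) = √(4.01e-08 + 1.44e-08 + 7.84e-08) = 0.000364
Q = 0.00977.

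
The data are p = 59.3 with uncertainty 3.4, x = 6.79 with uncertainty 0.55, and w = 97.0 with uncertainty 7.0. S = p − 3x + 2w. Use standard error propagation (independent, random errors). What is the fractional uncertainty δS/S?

0.0623

For a sum/difference, combine absolute errors in quadrature:
  (δp)² = 11.6;  (3·δx)² = 2.72;  (2·δw)² = 196
δS = √(210) = 14.5
S = 233, so δS/S = 14.5/233 = 0.0623.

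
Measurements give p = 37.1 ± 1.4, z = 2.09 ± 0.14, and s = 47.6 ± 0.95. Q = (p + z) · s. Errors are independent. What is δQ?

76.6

Let u = p + z = 39.2. δu = √(δp² + δz²) = √(1.96 + 0.0196) = 1.41, so δu/u = 0.0359.
Q is then a monomial in u, s:
δQ/Q = √((δu/u)² + (1·δs/s)²) = √(0.00129 + 0.000398) = 0.0411
Q = 1870, so δQ = 0.0411 × 1870 = 76.6.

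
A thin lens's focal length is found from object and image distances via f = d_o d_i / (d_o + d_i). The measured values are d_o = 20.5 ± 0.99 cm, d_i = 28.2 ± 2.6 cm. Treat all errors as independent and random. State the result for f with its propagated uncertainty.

∂f/∂d_o = (d_i/(d_o+d_i))² = 0.335;  ∂f/∂d_i = (d_o/(d_o+d_i))² = 0.177
δf = √((∂f/∂d_o · δd_o)² + (∂f/∂d_i · δd_i)²) = √(0.110 + 0.212) = 0.568 cm
f = 11.9 cm.

11.9 ± 0.568 cm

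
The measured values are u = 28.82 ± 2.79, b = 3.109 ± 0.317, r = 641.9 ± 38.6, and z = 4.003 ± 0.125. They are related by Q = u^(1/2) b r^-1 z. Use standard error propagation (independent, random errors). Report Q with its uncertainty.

0.1041 ± 0.0137

Relative error in a monomial: (δQ/Q)² = Σ (nᵢ · δxᵢ/xᵢ)².
  (½·δu/u)² = (0.5×0.0968)² = 0.00234;  (1·δb/b)² = (1×0.102)² = 0.0104;  (-1·δr/r)² = (-1×0.0601)² = 0.00362;  (1·δz/z)² = (1×0.0312)² = 0.000975
δQ/Q = √(0.0173) = 0.132
Q = 0.1041, so δQ = 0.132 × 0.1041 = 0.0137.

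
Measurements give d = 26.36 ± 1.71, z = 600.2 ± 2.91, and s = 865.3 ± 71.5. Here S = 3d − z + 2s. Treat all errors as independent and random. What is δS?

For a sum/difference, combine absolute errors in quadrature:
  (3·δd)² = 26.3;  (δz)² = 8.47;  (2·δs)² = 20400
δS = √(20500) = 143

143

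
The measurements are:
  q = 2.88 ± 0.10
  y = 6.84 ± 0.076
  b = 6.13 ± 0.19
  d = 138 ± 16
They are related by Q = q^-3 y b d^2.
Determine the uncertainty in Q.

8570

Products/powers → add relative errors in quadrature, weighted by exponent:
  (-3·δq/q)² = (-3×0.0347)² = 0.0109;  (1·δy/y)² = (1×0.0111)² = 0.000123;  (1·δb/b)² = (1×0.0310)² = 0.000961;  (2·δd/d)² = (2×0.116)² = 0.0538
δQ/Q = √(0.0657) = 0.256
Q = 33400, so δQ = 0.256 × 33400 = 8570.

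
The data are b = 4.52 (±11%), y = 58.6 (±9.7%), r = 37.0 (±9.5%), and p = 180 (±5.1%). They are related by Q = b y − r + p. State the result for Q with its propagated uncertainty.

Let w = b·y = 265. δw/w = √((1·δb/b)² + (1·δy/y)²) = √(0.0121 + 0.00941) = 0.147, so δw = 38.8.
Q = w − r + p: δQ = √(δw² + δr² + δp²) = √(1510 + 12.4 + 84.3) = 40.1
Q = 408.

408 ± 40.1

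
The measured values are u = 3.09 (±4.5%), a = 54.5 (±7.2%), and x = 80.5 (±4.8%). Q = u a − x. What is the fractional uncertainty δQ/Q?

0.168

Let p = u·a = 168. δp/p = √((1·δu/u)² + (1·δa/a)²) = √(0.00202 + 0.00518) = 0.0849, so δp = 14.3.
Q = p − x: δQ = √(δp² + δx²) = √(204 + 14.9) = 14.8
Q = 87.9, so δQ/Q = 14.8/87.9 = 0.168.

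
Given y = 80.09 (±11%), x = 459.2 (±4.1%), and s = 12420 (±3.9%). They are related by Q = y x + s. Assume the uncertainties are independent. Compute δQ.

4340

Let p = y·x = 36780. δp/p = √((1·δy/y)² + (1·δx/x)²) = √(0.0121 + 0.00168) = 0.117, so δp = 4320.
Q = p + s: δQ = √(δp² + δs²) = √(1.86e+07 + 2.35e+05) = 4340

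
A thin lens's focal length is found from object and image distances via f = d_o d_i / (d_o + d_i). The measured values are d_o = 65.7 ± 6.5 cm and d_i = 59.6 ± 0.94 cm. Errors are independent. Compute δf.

1.49 cm

∂f/∂d_o = (d_i/(d_o+d_i))² = 0.226;  ∂f/∂d_i = (d_o/(d_o+d_i))² = 0.275
δf = √((∂f/∂d_o · δd_o)² + (∂f/∂d_i · δd_i)²) = √(2.16 + 0.0668) = 1.49 cm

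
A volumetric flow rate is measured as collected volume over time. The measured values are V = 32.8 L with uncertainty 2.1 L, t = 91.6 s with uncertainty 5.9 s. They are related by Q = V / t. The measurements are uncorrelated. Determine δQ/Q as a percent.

9.08%

Products/powers → add relative errors in quadrature, weighted by exponent:
  (1·δV/V)² = (1×0.0640)² = 0.00410;  (-1·δt/t)² = (-1×0.0644)² = 0.00415
δQ/Q = √(0.00825) = 0.0908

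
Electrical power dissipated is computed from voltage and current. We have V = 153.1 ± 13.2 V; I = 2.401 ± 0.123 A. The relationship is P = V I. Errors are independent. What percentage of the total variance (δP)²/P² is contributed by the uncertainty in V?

(δP/P)² = (1·δV/V)² + (1·δI/I)²
  V term: (1×0.0862)² = 0.00743
  I term: (1×0.0512)² = 0.00262
Total = 0.0101. Share from V = 0.00743/0.0101 = 0.739.

73.9%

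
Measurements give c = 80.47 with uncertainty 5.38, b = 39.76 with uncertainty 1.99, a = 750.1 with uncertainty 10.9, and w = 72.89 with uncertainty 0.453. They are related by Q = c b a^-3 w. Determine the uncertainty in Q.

Q is a product of powers, so relative uncertainties combine in quadrature:
  (1·δc/c)² = (1×0.0669)² = 0.00447;  (1·δb/b)² = (1×0.0501)² = 0.00251;  (-3·δa/a)² = (-3×0.0145)² = 0.00190;  (1·δw/w)² = (1×0.00621)² = 3.86e-05
δQ/Q = √(0.00891) = 0.0944
Q = 0.0005526, so δQ = 0.0944 × 0.0005526 = 5.22e-05.

5.22e-05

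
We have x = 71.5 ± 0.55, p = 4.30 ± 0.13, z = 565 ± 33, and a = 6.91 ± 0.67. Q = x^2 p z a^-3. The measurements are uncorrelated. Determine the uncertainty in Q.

11200

Q is a product of powers, so relative uncertainties combine in quadrature:
  (2·δx/x)² = (2×0.00769)² = 0.000237;  (1·δp/p)² = (1×0.0302)² = 0.000914;  (1·δz/z)² = (1×0.0584)² = 0.00341;  (-3·δa/a)² = (-3×0.0970)² = 0.0846
δQ/Q = √(0.0892) = 0.299
Q = 37600, so δQ = 0.299 × 37600 = 11200.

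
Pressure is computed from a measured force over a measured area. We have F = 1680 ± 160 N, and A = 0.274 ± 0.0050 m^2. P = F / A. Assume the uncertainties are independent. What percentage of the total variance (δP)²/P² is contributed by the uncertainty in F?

(δP/P)² = (1·δF/F)² + (-1·δA/A)²
  F term: (1×0.0952)² = 0.00907
  A term: (-1×0.0182)² = 0.000333
Total = 0.00940. Share from F = 0.00907/0.00940 = 0.965.

96.5%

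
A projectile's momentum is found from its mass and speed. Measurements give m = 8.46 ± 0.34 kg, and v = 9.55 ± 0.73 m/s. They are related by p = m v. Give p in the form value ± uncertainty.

For a monomial p ∝ m, v, fractional errors add in quadrature:
  (1·δm/m)² = (1×0.0402)² = 0.00162;  (1·δv/v)² = (1×0.0764)² = 0.00584
δp/p = √(0.00746) = 0.0864
p = 80.8 kg·m/s, so δp = 0.0864 × 80.8 = 6.98 kg·m/s.

80.8 ± 6.98 kg·m/s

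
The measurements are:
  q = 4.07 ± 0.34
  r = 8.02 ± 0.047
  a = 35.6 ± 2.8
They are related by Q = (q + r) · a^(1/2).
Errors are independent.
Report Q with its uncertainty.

72.1 ± 3.50

Let u = q + r = 12.1. δu = √(δq² + δr²) = √(0.116 + 0.00221) = 0.343, so δu/u = 0.0284.
Q is then a monomial in u, a:
δQ/Q = √((δu/u)² + (½·δa/a)²) = √(0.000806 + 0.00155) = 0.0485
Q = 72.1, so δQ = 0.0485 × 72.1 = 3.50.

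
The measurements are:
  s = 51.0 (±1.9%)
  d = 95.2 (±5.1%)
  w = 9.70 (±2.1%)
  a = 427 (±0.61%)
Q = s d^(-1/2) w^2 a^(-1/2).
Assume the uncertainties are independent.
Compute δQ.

1.26

Products/powers → add relative errors in quadrature, weighted by exponent:
  (1·δs/s)² = (1×0.0190)² = 0.000361;  (−½·δd/d)² = (-0.5×0.0510)² = 0.000650;  (2·δw/w)² = (2×0.0210)² = 0.00176;  (−½·δa/a)² = (-0.5×0.00610)² = 9.3e-06
δQ/Q = √(0.00278) = 0.0528
Q = 23.8, so δQ = 0.0528 × 23.8 = 1.26.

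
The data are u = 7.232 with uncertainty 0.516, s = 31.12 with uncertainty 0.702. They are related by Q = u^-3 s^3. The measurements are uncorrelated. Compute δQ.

For a monomial Q ∝ u^-3, s^3, fractional errors add in quadrature:
  (-3·δu/u)² = (-3×0.0713)² = 0.0458;  (3·δs/s)² = (3×0.0226)² = 0.00458
δQ/Q = √(0.0504) = 0.224
Q = 79.68, so δQ = 0.224 × 79.68 = 17.9.

17.9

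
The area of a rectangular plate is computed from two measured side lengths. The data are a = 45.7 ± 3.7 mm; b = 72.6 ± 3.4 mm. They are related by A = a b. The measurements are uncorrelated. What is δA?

310 mm^2

Since A is a product/quotient, work with relative uncertainties:
  (1·δa/a)² = (1×0.0810)² = 0.00655;  (1·δb/b)² = (1×0.0468)² = 0.00219
δA/A = √(0.00875) = 0.0935
A = 3320 mm^2, so δA = 0.0935 × 3320 = 310 mm^2.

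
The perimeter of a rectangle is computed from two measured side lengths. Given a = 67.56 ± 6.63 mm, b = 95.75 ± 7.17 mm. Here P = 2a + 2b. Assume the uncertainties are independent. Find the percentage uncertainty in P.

For a sum/difference, combine absolute errors in quadrature:
  (2·δa)² = 176;  (2·δb)² = 206
δP = √(381) = 19.5 mm
P = 326.6 mm, so δP/P = 19.5/326.6 = 0.0598.

5.98%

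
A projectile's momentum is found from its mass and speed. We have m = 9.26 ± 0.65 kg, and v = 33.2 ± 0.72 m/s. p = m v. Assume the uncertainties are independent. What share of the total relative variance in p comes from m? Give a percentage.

(δp/p)² = (1·δm/m)² + (1·δv/v)²
  m term: (1×0.0702)² = 0.00493
  v term: (1×0.0217)² = 0.000470
Total = 0.00540. Share from m = 0.00493/0.00540 = 0.913.

91.3%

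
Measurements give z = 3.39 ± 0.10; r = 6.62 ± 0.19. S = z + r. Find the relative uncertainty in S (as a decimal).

Each term contributes (cᵢ δxᵢ)² to (δS)²:
  (δz)² = 0.0100;  (δr)² = 0.0361
δS = √(0.0461) = 0.215
S = 10.0, so δS/S = 0.215/10.0 = 0.0214.

0.0214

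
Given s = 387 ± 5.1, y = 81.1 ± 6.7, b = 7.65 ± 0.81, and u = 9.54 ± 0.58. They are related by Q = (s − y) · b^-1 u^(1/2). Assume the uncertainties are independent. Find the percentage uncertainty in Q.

11.4%

Let w = s − y = 306. δw = √(δs² + δy²) = √(26.0 + 44.9) = 8.42, so δw/w = 0.0275.
Q is then a monomial in w, b, u:
δQ/Q = √((δw/w)² + (-1·δb/b)² + (½·δu/u)²) = √(0.000758 + 0.0112 + 0.000924) = 0.114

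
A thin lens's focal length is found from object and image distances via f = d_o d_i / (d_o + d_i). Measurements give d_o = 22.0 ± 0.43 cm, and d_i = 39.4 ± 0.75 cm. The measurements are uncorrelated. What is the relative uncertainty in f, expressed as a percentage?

1.43%

∂f/∂d_o = (d_i/(d_o+d_i))² = 0.412;  ∂f/∂d_i = (d_o/(d_o+d_i))² = 0.128
δf = √((∂f/∂d_o · δd_o)² + (∂f/∂d_i · δd_i)²) = √(0.0314 + 0.00927) = 0.202 cm
f = 14.1 cm, so δf/f = 0.202/14.1 = 0.0143.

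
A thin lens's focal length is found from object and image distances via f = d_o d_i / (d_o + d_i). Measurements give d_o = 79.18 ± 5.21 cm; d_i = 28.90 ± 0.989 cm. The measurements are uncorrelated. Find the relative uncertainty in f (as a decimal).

0.0306

∂f/∂d_o = (d_i/(d_o+d_i))² = 0.0715;  ∂f/∂d_i = (d_o/(d_o+d_i))² = 0.537
δf = √((∂f/∂d_o · δd_o)² + (∂f/∂d_i · δd_i)²) = √(0.139 + 0.282) = 0.648 cm
f = 21.17 cm, so δf/f = 0.648/21.17 = 0.0306.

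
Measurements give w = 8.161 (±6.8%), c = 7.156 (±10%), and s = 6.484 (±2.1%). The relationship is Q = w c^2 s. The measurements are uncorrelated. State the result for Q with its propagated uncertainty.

Each factor contributes (exponent × relative error)² to (δQ/Q)²:
  (1·δw/w)² = (1×0.0680)² = 0.00462;  (2·δc/c)² = (2×0.100)² = 0.0400;  (1·δs/s)² = (1×0.0210)² = 0.000441
δQ/Q = √(0.0451) = 0.212
Q = 2710, so δQ = 0.212 × 2710 = 575.

2710 ± 575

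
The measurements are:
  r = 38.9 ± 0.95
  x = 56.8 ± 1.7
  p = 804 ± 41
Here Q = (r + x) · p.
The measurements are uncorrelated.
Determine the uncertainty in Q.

Let u = r + x = 95.7. δu = √(δr² + δx²) = √(0.902 + 2.89) = 1.95, so δu/u = 0.0203.
Q is then a monomial in u, p:
δQ/Q = √((δu/u)² + (1·δp/p)²) = √(0.000414 + 0.00260) = 0.0549
Q = 76900, so δQ = 0.0549 × 76900 = 4220.

4220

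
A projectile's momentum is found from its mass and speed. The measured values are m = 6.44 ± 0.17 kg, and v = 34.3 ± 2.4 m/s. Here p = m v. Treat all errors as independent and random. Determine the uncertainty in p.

Since p is a product/quotient, work with relative uncertainties:
  (1·δm/m)² = (1×0.0264)² = 0.000697;  (1·δv/v)² = (1×0.0700)² = 0.00490
δp/p = √(0.00559) = 0.0748
p = 221 kg·m/s, so δp = 0.0748 × 221 = 16.5 kg·m/s.

16.5 kg·m/s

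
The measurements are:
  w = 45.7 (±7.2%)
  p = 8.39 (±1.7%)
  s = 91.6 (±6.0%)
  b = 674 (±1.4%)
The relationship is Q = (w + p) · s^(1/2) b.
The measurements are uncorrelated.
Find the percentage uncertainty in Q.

Let u = w + p = 54.1. δu = √(δw² + δp²) = √(10.8 + 0.0203) = 3.29, so δu/u = 0.0609.
Q is then a monomial in u, s, b:
δQ/Q = √((δu/u)² + (½·δs/s)² + (1·δb/b)²) = √(0.00371 + 0.000900 + 0.000196) = 0.0693

6.93%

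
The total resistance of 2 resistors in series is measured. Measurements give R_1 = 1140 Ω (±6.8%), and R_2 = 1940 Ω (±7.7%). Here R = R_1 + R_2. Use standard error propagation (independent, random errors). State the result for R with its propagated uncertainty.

3080 ± 168 Ω

Each term contributes (cᵢ δxᵢ)² to (δR)²:
  (δR_1)² = 6010;  (δR_2)² = 22300
δR = √(28300) = 168 Ω
R = 3080 Ω.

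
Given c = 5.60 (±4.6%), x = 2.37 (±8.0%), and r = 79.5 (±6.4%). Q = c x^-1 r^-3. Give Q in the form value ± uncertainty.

Relative error in a monomial: (δQ/Q)² = Σ (nᵢ · δxᵢ/xᵢ)².
  (1·δc/c)² = (1×0.0460)² = 0.00212;  (-1·δx/x)² = (-1×0.0800)² = 0.00640;  (-3·δr/r)² = (-3×0.0640)² = 0.0369
δQ/Q = √(0.0454) = 0.213
Q = 4.7e-06, so δQ = 0.213 × 4.7e-06 = 1e-06.

(4.70 ± 1.00) × 10^-6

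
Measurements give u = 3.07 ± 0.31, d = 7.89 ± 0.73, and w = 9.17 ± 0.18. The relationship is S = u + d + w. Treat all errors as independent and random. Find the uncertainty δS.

0.813

Sums and differences: (δS)² = Σ (cᵢ δxᵢ)².
  (δu)² = 0.0961;  (δd)² = 0.533;  (δw)² = 0.0324
δS = √(0.661) = 0.813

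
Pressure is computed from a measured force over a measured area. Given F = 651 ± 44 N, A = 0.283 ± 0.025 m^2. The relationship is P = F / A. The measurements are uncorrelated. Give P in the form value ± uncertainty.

Since P is a product/quotient, work with relative uncertainties:
  (1·δF/F)² = (1×0.0676)² = 0.00457;  (-1·δA/A)² = (-1×0.0883)² = 0.00780
δP/P = √(0.0124) = 0.111
P = 2300 Pa, so δP = 0.111 × 2300 = 256 Pa.

2300 ± 256 Pa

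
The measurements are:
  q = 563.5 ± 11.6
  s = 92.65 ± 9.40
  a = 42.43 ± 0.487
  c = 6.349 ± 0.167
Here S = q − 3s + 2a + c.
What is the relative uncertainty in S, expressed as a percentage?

For a sum/difference, combine absolute errors in quadrature:
  (δq)² = 135;  (3·δs)² = 795;  (2·δa)² = 0.949;  (δc)² = 0.0279
δS = √(931) = 30.5
S = 376.8, so δS/S = 30.5/376.8 = 0.0810.

8.10%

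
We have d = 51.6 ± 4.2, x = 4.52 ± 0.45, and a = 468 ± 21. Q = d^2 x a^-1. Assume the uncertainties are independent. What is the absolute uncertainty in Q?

Each factor contributes (exponent × relative error)² to (δQ/Q)²:
  (2·δd/d)² = (2×0.0814)² = 0.0265;  (1·δx/x)² = (1×0.0996)² = 0.00991;  (-1·δa/a)² = (-1×0.0449)² = 0.00201
δQ/Q = √(0.0384) = 0.196
Q = 25.7, so δQ = 0.196 × 25.7 = 5.04.

5.04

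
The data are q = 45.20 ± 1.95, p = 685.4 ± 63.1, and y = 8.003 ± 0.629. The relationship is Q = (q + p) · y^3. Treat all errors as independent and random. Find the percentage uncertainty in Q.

25.1%

Let u = q + p = 730.6. δu = √(δq² + δp²) = √(3.80 + 3980) = 63.1, so δu/u = 0.0864.
Q is then a monomial in u, y:
δQ/Q = √((δu/u)² + (3·δy/y)²) = √(0.00747 + 0.0556) = 0.251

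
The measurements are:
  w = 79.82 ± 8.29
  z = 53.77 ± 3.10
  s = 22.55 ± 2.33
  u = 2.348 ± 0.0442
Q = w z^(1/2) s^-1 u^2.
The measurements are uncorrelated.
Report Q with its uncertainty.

143.1 ± 22.0

Relative error in a monomial: (δQ/Q)² = Σ (nᵢ · δxᵢ/xᵢ)².
  (1·δw/w)² = (1×0.104)² = 0.0108;  (½·δz/z)² = (0.5×0.0577)² = 0.000831;  (-1·δs/s)² = (-1×0.103)² = 0.0107;  (2·δu/u)² = (2×0.0188)² = 0.00142
δQ/Q = √(0.0237) = 0.154
Q = 143.1, so δQ = 0.154 × 143.1 = 22.0.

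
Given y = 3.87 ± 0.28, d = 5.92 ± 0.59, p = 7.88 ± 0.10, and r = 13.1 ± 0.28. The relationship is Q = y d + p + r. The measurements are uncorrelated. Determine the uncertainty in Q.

2.84

Let w = y·d = 22.9. δw/w = √((1·δy/y)² + (1·δd/d)²) = √(0.00523 + 0.00993) = 0.123, so δw = 2.82.
Q = w + p + r: δQ = √(δw² + δp² + δr²) = √(7.96 + 0.0100 + 0.0784) = 2.84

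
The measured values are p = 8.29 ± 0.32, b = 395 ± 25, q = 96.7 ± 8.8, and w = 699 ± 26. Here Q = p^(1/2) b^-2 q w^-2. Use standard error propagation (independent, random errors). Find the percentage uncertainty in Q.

17.4%

For a monomial Q ∝ p^(1/2), b^-2, q, w^-2, fractional errors add in quadrature:
  (½·δp/p)² = (0.5×0.0386)² = 0.000373;  (-2·δb/b)² = (-2×0.0633)² = 0.0160;  (1·δq/q)² = (1×0.0910)² = 0.00828;  (-2·δw/w)² = (-2×0.0372)² = 0.00553
δQ/Q = √(0.0302) = 0.174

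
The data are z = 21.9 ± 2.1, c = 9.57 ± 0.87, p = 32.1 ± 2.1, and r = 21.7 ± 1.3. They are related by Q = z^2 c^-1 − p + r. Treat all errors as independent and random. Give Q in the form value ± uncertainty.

Let w = z^2·c^-1 = 50.1. δw/w = √((2·δz/z)² + (-1·δc/c)²) = √(0.0368 + 0.00826) = 0.212, so δw = 10.6.
Q = w − p + r: δQ = √(δw² + δp² + δr²) = √(113 + 4.41 + 1.69) = 10.9
Q = 39.7.

39.7 ± 10.9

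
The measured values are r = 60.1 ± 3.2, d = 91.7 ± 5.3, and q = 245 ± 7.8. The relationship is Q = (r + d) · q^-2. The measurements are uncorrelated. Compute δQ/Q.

Let u = r + d = 152. δu = √(δr² + δd²) = √(10.2 + 28.1) = 6.19, so δu/u = 0.0408.
Q is then a monomial in u, q:
δQ/Q = √((δu/u)² + (-2·δq/q)²) = √(0.00166 + 0.00405) = 0.0756

0.0756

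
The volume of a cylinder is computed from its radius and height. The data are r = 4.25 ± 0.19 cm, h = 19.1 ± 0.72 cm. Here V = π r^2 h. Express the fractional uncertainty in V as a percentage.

9.70%

V is a product of powers, so relative uncertainties combine in quadrature:
  (2·δr/r)² = (2×0.0447)² = 0.00799;  (1·δh/h)² = (1×0.0377)² = 0.00142
δV/V = √(0.00942) = 0.0970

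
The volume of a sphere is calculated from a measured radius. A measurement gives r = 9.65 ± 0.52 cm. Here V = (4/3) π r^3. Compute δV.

V ∝ r^3, so δV/V = |3| · δr/r = 3 × 0.0539 = 0.162.
V = 3760 cm^3, so δV = 0.162 × 3760 = 609 cm^3.

609 cm^3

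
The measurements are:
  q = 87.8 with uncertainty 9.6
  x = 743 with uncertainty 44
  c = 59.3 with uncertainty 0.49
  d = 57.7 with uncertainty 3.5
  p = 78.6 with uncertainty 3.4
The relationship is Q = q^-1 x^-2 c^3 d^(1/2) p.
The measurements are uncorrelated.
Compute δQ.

0.440

Products/powers → add relative errors in quadrature, weighted by exponent:
  (-1·δq/q)² = (-1×0.109)² = 0.0120;  (-2·δx/x)² = (-2×0.0592)² = 0.0140;  (3·δc/c)² = (3×0.00826)² = 0.000615;  (½·δd/d)² = (0.5×0.0607)² = 0.000920;  (1·δp/p)² = (1×0.0433)² = 0.00187
δQ/Q = √(0.0294) = 0.171
Q = 2.57, so δQ = 0.171 × 2.57 = 0.440.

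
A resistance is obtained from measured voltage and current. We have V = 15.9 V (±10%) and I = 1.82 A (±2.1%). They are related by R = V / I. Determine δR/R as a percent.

Since R is a product/quotient, work with relative uncertainties:
  (1·δV/V)² = (1×0.100)² = 0.0100;  (-1·δI/I)² = (-1×0.0210)² = 0.000441
δR/R = √(0.0104) = 0.102

10.2%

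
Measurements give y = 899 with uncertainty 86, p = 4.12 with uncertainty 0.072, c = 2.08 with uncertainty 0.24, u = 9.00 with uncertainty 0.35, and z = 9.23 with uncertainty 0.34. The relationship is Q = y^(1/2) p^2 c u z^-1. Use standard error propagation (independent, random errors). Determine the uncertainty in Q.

145

Relative error in a monomial: (δQ/Q)² = Σ (nᵢ · δxᵢ/xᵢ)².
  (½·δy/y)² = (0.5×0.0957)² = 0.00229;  (2·δp/p)² = (2×0.0175)² = 0.00122;  (1·δc/c)² = (1×0.115)² = 0.0133;  (1·δu/u)² = (1×0.0389)² = 0.00151;  (-1·δz/z)² = (-1×0.0368)² = 0.00136
δQ/Q = √(0.0197) = 0.140
Q = 1030, so δQ = 0.140 × 1030 = 145.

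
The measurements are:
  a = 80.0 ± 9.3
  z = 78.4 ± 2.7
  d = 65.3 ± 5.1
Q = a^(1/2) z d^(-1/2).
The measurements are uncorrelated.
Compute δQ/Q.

Relative error in a monomial: (δQ/Q)² = Σ (nᵢ · δxᵢ/xᵢ)².
  (½·δa/a)² = (0.5×0.116)² = 0.00338;  (1·δz/z)² = (1×0.0344)² = 0.00119;  (−½·δd/d)² = (-0.5×0.0781)² = 0.00152
δQ/Q = √(0.00609) = 0.0780

0.0780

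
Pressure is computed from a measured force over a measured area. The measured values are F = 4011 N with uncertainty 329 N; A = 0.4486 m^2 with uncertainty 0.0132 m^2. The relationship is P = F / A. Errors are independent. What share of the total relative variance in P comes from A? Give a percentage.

11.4%

(δP/P)² = (1·δF/F)² + (-1·δA/A)²
  F term: (1×0.0820)² = 0.00673
  A term: (-1×0.0294)² = 0.000866
Total = 0.00759. Share from A = 0.000866/0.00759 = 0.114.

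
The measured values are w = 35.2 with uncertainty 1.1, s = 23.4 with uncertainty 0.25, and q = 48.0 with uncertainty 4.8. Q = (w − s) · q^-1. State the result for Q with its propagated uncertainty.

0.246 ± 0.0340

Let u = w − s = 11.8. δu = √(δw² + δs²) = √(1.21 + 0.0625) = 1.13, so δu/u = 0.0956.
Q is then a monomial in u, q:
δQ/Q = √((δu/u)² + (-1·δq/q)²) = √(0.00914 + 0.0100) = 0.138
Q = 0.246, so δQ = 0.138 × 0.246 = 0.0340.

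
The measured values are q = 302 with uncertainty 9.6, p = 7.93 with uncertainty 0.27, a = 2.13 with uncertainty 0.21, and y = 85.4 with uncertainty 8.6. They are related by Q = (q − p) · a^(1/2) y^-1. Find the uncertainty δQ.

0.587

Let u = q − p = 294. δu = √(δq² + δp²) = √(92.2 + 0.0729) = 9.60, so δu/u = 0.0327.
Q is then a monomial in u, a, y:
δQ/Q = √((δu/u)² + (½·δa/a)² + (-1·δy/y)²) = √(0.00107 + 0.00243 + 0.0101) = 0.117
Q = 5.03, so δQ = 0.117 × 5.03 = 0.587.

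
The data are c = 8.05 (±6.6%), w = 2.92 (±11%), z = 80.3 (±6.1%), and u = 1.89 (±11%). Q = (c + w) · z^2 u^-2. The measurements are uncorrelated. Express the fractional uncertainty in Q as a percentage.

25.8%

Let h = c + w = 11.0. δh = √(δc² + δw²) = √(0.282 + 0.103) = 0.621, so δh/h = 0.0566.
Q is then a monomial in h, z, u:
δQ/Q = √((δh/h)² + (2·δz/z)² + (-2·δu/u)²) = √(0.00320 + 0.0149 + 0.0484) = 0.258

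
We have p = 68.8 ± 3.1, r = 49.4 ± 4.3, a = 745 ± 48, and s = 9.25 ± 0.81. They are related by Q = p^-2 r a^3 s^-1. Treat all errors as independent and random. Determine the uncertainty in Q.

1.15e+05

For a monomial Q ∝ p^-2, r, a^3, s^-1, fractional errors add in quadrature:
  (-2·δp/p)² = (-2×0.0451)² = 0.00812;  (1·δr/r)² = (1×0.0870)² = 0.00758;  (3·δa/a)² = (3×0.0644)² = 0.0374;  (-1·δs/s)² = (-1×0.0876)² = 0.00767
δQ/Q = √(0.0607) = 0.246
Q = 4.67e+05, so δQ = 0.246 × 4.67e+05 = 1.15e+05.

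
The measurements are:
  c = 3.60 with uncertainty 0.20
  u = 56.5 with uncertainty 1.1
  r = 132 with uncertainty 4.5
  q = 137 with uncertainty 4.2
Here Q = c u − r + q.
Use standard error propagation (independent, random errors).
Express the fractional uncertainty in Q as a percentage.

Let p = c·u = 203. δp/p = √((1·δc/c)² + (1·δu/u)²) = √(0.00309 + 0.000379) = 0.0589, so δp = 12.0.
Q = p − r + q: δQ = √(δp² + δr² + δq²) = √(143 + 20.2 + 17.6) = 13.5
Q = 208, so δQ/Q = 13.5/208 = 0.0646.

6.46%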